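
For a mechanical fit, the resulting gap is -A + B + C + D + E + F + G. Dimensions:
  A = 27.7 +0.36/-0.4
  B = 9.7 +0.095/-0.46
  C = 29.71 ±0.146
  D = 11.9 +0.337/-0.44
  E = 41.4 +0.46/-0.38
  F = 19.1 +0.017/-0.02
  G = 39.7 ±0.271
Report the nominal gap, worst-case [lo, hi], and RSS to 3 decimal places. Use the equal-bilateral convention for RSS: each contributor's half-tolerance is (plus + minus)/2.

Stack each dimension's contribution:
  -A: nom -27.700 → Σnom=-27.700; wc +0.400/-0.360 → slack +0.400/-0.360; half-tol=0.380, Σhalf²=0.144400
  +B: nom +9.700 → Σnom=-18.000; wc +0.095/-0.460 → slack +0.495/-0.820; half-tol=0.278, Σhalf²=0.221406
  +C: nom +29.710 → Σnom=11.710; wc +0.146/-0.146 → slack +0.641/-0.966; half-tol=0.146, Σhalf²=0.242722
  +D: nom +11.900 → Σnom=23.610; wc +0.337/-0.440 → slack +0.978/-1.406; half-tol=0.389, Σhalf²=0.393655
  +E: nom +41.400 → Σnom=65.010; wc +0.460/-0.380 → slack +1.438/-1.786; half-tol=0.420, Σhalf²=0.570055
  +F: nom +19.100 → Σnom=84.110; wc +0.017/-0.020 → slack +1.455/-1.806; half-tol=0.019, Σhalf²=0.570397
  +G: nom +39.700 → Σnom=123.810; wc +0.271/-0.271 → slack +1.726/-2.077; half-tol=0.271, Σhalf²=0.643838
Nominal = 123.810. Worst-case = [123.810 - 2.077, 123.810 + 1.726] = [121.733, 125.536]. RSS = √0.643838 = 0.802.

nominal=123.810 wc=[121.733,125.536] rss=0.802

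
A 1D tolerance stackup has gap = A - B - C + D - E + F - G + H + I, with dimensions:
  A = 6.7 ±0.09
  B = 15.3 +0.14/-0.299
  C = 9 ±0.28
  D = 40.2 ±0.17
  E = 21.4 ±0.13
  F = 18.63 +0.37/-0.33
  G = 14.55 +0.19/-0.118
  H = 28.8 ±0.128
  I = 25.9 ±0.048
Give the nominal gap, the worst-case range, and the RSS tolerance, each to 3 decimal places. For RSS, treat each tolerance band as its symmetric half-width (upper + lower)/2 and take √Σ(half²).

nominal=59.980 wc=[58.474,61.613] rss=0.588

Stack each dimension's contribution:
  +A: nom +6.700 → Σnom=6.700; wc +0.090/-0.090 → slack +0.090/-0.090; half-tol=0.090, Σhalf²=0.008100
  -B: nom -15.300 → Σnom=-8.600; wc +0.299/-0.140 → slack +0.389/-0.230; half-tol=0.220, Σhalf²=0.056280
  -C: nom -9.000 → Σnom=-17.600; wc +0.280/-0.280 → slack +0.669/-0.510; half-tol=0.280, Σhalf²=0.134680
  +D: nom +40.200 → Σnom=22.600; wc +0.170/-0.170 → slack +0.839/-0.680; half-tol=0.170, Σhalf²=0.163580
  -E: nom -21.400 → Σnom=1.200; wc +0.130/-0.130 → slack +0.969/-0.810; half-tol=0.130, Σhalf²=0.180480
  +F: nom +18.630 → Σnom=19.830; wc +0.370/-0.330 → slack +1.339/-1.140; half-tol=0.350, Σhalf²=0.302980
  -G: nom -14.550 → Σnom=5.280; wc +0.118/-0.190 → slack +1.457/-1.330; half-tol=0.154, Σhalf²=0.326696
  +H: nom +28.800 → Σnom=34.080; wc +0.128/-0.128 → slack +1.585/-1.458; half-tol=0.128, Σhalf²=0.343080
  +I: nom +25.900 → Σnom=59.980; wc +0.048/-0.048 → slack +1.633/-1.506; half-tol=0.048, Σhalf²=0.345384
Nominal = 59.980. Worst-case = [59.980 - 1.506, 59.980 + 1.633] = [58.474, 61.613]. RSS = √0.345384 = 0.588.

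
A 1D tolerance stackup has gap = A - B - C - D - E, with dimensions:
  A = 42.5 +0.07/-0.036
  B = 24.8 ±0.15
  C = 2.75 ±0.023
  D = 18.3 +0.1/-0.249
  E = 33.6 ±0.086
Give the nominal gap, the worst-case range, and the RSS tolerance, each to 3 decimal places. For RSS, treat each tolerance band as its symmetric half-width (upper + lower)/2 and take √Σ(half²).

Stack each dimension's contribution:
  +A: nom +42.500 → Σnom=42.500; wc +0.070/-0.036 → slack +0.070/-0.036; half-tol=0.053, Σhalf²=0.002809
  -B: nom -24.800 → Σnom=17.700; wc +0.150/-0.150 → slack +0.220/-0.186; half-tol=0.150, Σhalf²=0.025309
  -C: nom -2.750 → Σnom=14.950; wc +0.023/-0.023 → slack +0.243/-0.209; half-tol=0.023, Σhalf²=0.025838
  -D: nom -18.300 → Σnom=-3.350; wc +0.249/-0.100 → slack +0.492/-0.309; half-tol=0.174, Σhalf²=0.056288
  -E: nom -33.600 → Σnom=-36.950; wc +0.086/-0.086 → slack +0.578/-0.395; half-tol=0.086, Σhalf²=0.063684
Nominal = -36.950. Worst-case = [-36.950 - 0.395, -36.950 + 0.578] = [-37.345, -36.372]. RSS = √0.063684 = 0.252.

nominal=-36.950 wc=[-37.345,-36.372] rss=0.252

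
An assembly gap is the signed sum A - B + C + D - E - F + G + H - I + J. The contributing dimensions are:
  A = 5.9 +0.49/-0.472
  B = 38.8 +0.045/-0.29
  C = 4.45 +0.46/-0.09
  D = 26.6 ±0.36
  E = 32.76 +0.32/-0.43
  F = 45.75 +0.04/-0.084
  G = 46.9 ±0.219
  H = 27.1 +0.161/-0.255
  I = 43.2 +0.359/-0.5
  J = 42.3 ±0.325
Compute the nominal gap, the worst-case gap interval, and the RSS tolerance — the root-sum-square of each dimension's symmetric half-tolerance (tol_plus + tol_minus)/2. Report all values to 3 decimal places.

nominal=-7.260 wc=[-9.745,-3.941] rss=0.995

Stack each dimension's contribution:
  +A: nom +5.900 → Σnom=5.900; wc +0.490/-0.472 → slack +0.490/-0.472; half-tol=0.481, Σhalf²=0.231361
  -B: nom -38.800 → Σnom=-32.900; wc +0.290/-0.045 → slack +0.780/-0.517; half-tol=0.167, Σhalf²=0.259417
  +C: nom +4.450 → Σnom=-28.450; wc +0.460/-0.090 → slack +1.240/-0.607; half-tol=0.275, Σhalf²=0.335042
  +D: nom +26.600 → Σnom=-1.850; wc +0.360/-0.360 → slack +1.600/-0.967; half-tol=0.360, Σhalf²=0.464642
  -E: nom -32.760 → Σnom=-34.610; wc +0.430/-0.320 → slack +2.030/-1.287; half-tol=0.375, Σhalf²=0.605267
  -F: nom -45.750 → Σnom=-80.360; wc +0.084/-0.040 → slack +2.114/-1.327; half-tol=0.062, Σhalf²=0.609111
  +G: nom +46.900 → Σnom=-33.460; wc +0.219/-0.219 → slack +2.333/-1.546; half-tol=0.219, Σhalf²=0.657072
  +H: nom +27.100 → Σnom=-6.360; wc +0.161/-0.255 → slack +2.494/-1.801; half-tol=0.208, Σhalf²=0.700336
  -I: nom -43.200 → Σnom=-49.560; wc +0.500/-0.359 → slack +2.994/-2.160; half-tol=0.429, Σhalf²=0.884807
  +J: nom +42.300 → Σnom=-7.260; wc +0.325/-0.325 → slack +3.319/-2.485; half-tol=0.325, Σhalf²=0.990432
Nominal = -7.260. Worst-case = [-7.260 - 2.485, -7.260 + 3.319] = [-9.745, -3.941]. RSS = √0.990432 = 0.995.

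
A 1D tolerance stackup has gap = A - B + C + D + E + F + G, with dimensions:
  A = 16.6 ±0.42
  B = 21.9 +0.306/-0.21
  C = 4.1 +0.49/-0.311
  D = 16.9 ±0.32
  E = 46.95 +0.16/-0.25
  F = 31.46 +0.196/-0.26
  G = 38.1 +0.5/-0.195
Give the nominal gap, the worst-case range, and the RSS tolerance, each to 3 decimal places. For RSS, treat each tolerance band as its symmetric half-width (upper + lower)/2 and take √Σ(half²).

Stack each dimension's contribution:
  +A: nom +16.600 → Σnom=16.600; wc +0.420/-0.420 → slack +0.420/-0.420; half-tol=0.420, Σhalf²=0.176400
  -B: nom -21.900 → Σnom=-5.300; wc +0.210/-0.306 → slack +0.630/-0.726; half-tol=0.258, Σhalf²=0.242964
  +C: nom +4.100 → Σnom=-1.200; wc +0.490/-0.311 → slack +1.120/-1.037; half-tol=0.400, Σhalf²=0.403364
  +D: nom +16.900 → Σnom=15.700; wc +0.320/-0.320 → slack +1.440/-1.357; half-tol=0.320, Σhalf²=0.505764
  +E: nom +46.950 → Σnom=62.650; wc +0.160/-0.250 → slack +1.600/-1.607; half-tol=0.205, Σhalf²=0.547789
  +F: nom +31.460 → Σnom=94.110; wc +0.196/-0.260 → slack +1.796/-1.867; half-tol=0.228, Σhalf²=0.599773
  +G: nom +38.100 → Σnom=132.210; wc +0.500/-0.195 → slack +2.296/-2.062; half-tol=0.348, Σhalf²=0.720529
Nominal = 132.210. Worst-case = [132.210 - 2.062, 132.210 + 2.296] = [130.148, 134.506]. RSS = √0.720529 = 0.849.

nominal=132.210 wc=[130.148,134.506] rss=0.849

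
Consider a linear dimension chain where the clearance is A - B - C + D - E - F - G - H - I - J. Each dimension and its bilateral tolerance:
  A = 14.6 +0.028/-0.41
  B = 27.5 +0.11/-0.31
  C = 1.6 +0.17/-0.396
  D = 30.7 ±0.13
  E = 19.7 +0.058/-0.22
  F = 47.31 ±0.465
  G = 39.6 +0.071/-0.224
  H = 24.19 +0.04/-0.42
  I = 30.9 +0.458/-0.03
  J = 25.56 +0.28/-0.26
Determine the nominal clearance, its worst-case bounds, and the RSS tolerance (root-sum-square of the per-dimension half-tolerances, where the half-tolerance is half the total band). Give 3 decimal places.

nominal=-171.060 wc=[-173.252,-168.577] rss=0.795

Stack each dimension's contribution:
  +A: nom +14.600 → Σnom=14.600; wc +0.028/-0.410 → slack +0.028/-0.410; half-tol=0.219, Σhalf²=0.047961
  -B: nom -27.500 → Σnom=-12.900; wc +0.310/-0.110 → slack +0.338/-0.520; half-tol=0.210, Σhalf²=0.092061
  -C: nom -1.600 → Σnom=-14.500; wc +0.396/-0.170 → slack +0.734/-0.690; half-tol=0.283, Σhalf²=0.172150
  +D: nom +30.700 → Σnom=16.200; wc +0.130/-0.130 → slack +0.864/-0.820; half-tol=0.130, Σhalf²=0.189050
  -E: nom -19.700 → Σnom=-3.500; wc +0.220/-0.058 → slack +1.084/-0.878; half-tol=0.139, Σhalf²=0.208371
  -F: nom -47.310 → Σnom=-50.810; wc +0.465/-0.465 → slack +1.549/-1.343; half-tol=0.465, Σhalf²=0.424596
  -G: nom -39.600 → Σnom=-90.410; wc +0.224/-0.071 → slack +1.773/-1.414; half-tol=0.147, Σhalf²=0.446352
  -H: nom -24.190 → Σnom=-114.600; wc +0.420/-0.040 → slack +2.193/-1.454; half-tol=0.230, Σhalf²=0.499252
  -I: nom -30.900 → Σnom=-145.500; wc +0.030/-0.458 → slack +2.223/-1.912; half-tol=0.244, Σhalf²=0.558788
  -J: nom -25.560 → Σnom=-171.060; wc +0.260/-0.280 → slack +2.483/-2.192; half-tol=0.270, Σhalf²=0.631688
Nominal = -171.060. Worst-case = [-171.060 - 2.192, -171.060 + 2.483] = [-173.252, -168.577]. RSS = √0.631688 = 0.795.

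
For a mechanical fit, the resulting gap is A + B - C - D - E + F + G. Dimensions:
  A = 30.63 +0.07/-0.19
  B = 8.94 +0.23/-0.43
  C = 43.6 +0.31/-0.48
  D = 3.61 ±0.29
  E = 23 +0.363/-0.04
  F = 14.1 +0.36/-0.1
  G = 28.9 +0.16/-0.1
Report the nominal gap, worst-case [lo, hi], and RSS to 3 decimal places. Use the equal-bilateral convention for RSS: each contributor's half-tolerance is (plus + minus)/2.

Stack each dimension's contribution:
  +A: nom +30.630 → Σnom=30.630; wc +0.070/-0.190 → slack +0.070/-0.190; half-tol=0.130, Σhalf²=0.016900
  +B: nom +8.940 → Σnom=39.570; wc +0.230/-0.430 → slack +0.300/-0.620; half-tol=0.330, Σhalf²=0.125800
  -C: nom -43.600 → Σnom=-4.030; wc +0.480/-0.310 → slack +0.780/-0.930; half-tol=0.395, Σhalf²=0.281825
  -D: nom -3.610 → Σnom=-7.640; wc +0.290/-0.290 → slack +1.070/-1.220; half-tol=0.290, Σhalf²=0.365925
  -E: nom -23.000 → Σnom=-30.640; wc +0.040/-0.363 → slack +1.110/-1.583; half-tol=0.201, Σhalf²=0.406527
  +F: nom +14.100 → Σnom=-16.540; wc +0.360/-0.100 → slack +1.470/-1.683; half-tol=0.230, Σhalf²=0.459427
  +G: nom +28.900 → Σnom=12.360; wc +0.160/-0.100 → slack +1.630/-1.783; half-tol=0.130, Σhalf²=0.476327
Nominal = 12.360. Worst-case = [12.360 - 1.783, 12.360 + 1.630] = [10.577, 13.990]. RSS = √0.476327 = 0.690.

nominal=12.360 wc=[10.577,13.990] rss=0.690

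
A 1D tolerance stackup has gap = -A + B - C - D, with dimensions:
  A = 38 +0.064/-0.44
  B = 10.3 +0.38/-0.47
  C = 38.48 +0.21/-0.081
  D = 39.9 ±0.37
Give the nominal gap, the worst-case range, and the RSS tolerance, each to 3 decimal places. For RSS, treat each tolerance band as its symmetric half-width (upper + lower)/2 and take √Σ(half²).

nominal=-106.080 wc=[-107.194,-104.809] rss=0.634

Stack each dimension's contribution:
  -A: nom -38.000 → Σnom=-38.000; wc +0.440/-0.064 → slack +0.440/-0.064; half-tol=0.252, Σhalf²=0.063504
  +B: nom +10.300 → Σnom=-27.700; wc +0.380/-0.470 → slack +0.820/-0.534; half-tol=0.425, Σhalf²=0.244129
  -C: nom -38.480 → Σnom=-66.180; wc +0.081/-0.210 → slack +0.901/-0.744; half-tol=0.145, Σhalf²=0.265299
  -D: nom -39.900 → Σnom=-106.080; wc +0.370/-0.370 → slack +1.271/-1.114; half-tol=0.370, Σhalf²=0.402199
Nominal = -106.080. Worst-case = [-106.080 - 1.114, -106.080 + 1.271] = [-107.194, -104.809]. RSS = √0.402199 = 0.634.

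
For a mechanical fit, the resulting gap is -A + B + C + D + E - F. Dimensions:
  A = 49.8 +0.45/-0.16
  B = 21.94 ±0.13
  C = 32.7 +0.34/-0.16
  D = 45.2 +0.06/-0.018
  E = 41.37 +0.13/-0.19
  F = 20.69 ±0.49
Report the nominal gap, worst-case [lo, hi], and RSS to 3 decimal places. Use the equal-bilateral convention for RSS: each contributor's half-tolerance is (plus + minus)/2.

nominal=70.720 wc=[69.282,72.030] rss=0.663

Stack each dimension's contribution:
  -A: nom -49.800 → Σnom=-49.800; wc +0.160/-0.450 → slack +0.160/-0.450; half-tol=0.305, Σhalf²=0.093025
  +B: nom +21.940 → Σnom=-27.860; wc +0.130/-0.130 → slack +0.290/-0.580; half-tol=0.130, Σhalf²=0.109925
  +C: nom +32.700 → Σnom=4.840; wc +0.340/-0.160 → slack +0.630/-0.740; half-tol=0.250, Σhalf²=0.172425
  +D: nom +45.200 → Σnom=50.040; wc +0.060/-0.018 → slack +0.690/-0.758; half-tol=0.039, Σhalf²=0.173946
  +E: nom +41.370 → Σnom=91.410; wc +0.130/-0.190 → slack +0.820/-0.948; half-tol=0.160, Σhalf²=0.199546
  -F: nom -20.690 → Σnom=70.720; wc +0.490/-0.490 → slack +1.310/-1.438; half-tol=0.490, Σhalf²=0.439646
Nominal = 70.720. Worst-case = [70.720 - 1.438, 70.720 + 1.310] = [69.282, 72.030]. RSS = √0.439646 = 0.663.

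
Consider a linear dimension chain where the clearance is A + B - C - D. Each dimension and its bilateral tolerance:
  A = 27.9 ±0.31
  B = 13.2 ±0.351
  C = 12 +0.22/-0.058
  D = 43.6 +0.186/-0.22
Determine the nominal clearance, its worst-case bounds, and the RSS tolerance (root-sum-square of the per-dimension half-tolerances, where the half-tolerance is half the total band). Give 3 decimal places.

nominal=-14.500 wc=[-15.567,-13.561] rss=0.529

Stack each dimension's contribution:
  +A: nom +27.900 → Σnom=27.900; wc +0.310/-0.310 → slack +0.310/-0.310; half-tol=0.310, Σhalf²=0.096100
  +B: nom +13.200 → Σnom=41.100; wc +0.351/-0.351 → slack +0.661/-0.661; half-tol=0.351, Σhalf²=0.219301
  -C: nom -12.000 → Σnom=29.100; wc +0.058/-0.220 → slack +0.719/-0.881; half-tol=0.139, Σhalf²=0.238622
  -D: nom -43.600 → Σnom=-14.500; wc +0.220/-0.186 → slack +0.939/-1.067; half-tol=0.203, Σhalf²=0.279831
Nominal = -14.500. Worst-case = [-14.500 - 1.067, -14.500 + 0.939] = [-15.567, -13.561]. RSS = √0.279831 = 0.529.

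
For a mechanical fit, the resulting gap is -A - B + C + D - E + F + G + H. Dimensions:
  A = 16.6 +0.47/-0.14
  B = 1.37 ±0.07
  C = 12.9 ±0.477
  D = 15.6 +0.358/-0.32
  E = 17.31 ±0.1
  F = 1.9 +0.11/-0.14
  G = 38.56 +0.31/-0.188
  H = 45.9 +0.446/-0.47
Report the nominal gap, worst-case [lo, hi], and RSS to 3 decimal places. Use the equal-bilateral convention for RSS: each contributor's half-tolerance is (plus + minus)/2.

Stack each dimension's contribution:
  -A: nom -16.600 → Σnom=-16.600; wc +0.140/-0.470 → slack +0.140/-0.470; half-tol=0.305, Σhalf²=0.093025
  -B: nom -1.370 → Σnom=-17.970; wc +0.070/-0.070 → slack +0.210/-0.540; half-tol=0.070, Σhalf²=0.097925
  +C: nom +12.900 → Σnom=-5.070; wc +0.477/-0.477 → slack +0.687/-1.017; half-tol=0.477, Σhalf²=0.325454
  +D: nom +15.600 → Σnom=10.530; wc +0.358/-0.320 → slack +1.045/-1.337; half-tol=0.339, Σhalf²=0.440375
  -E: nom -17.310 → Σnom=-6.780; wc +0.100/-0.100 → slack +1.145/-1.437; half-tol=0.100, Σhalf²=0.450375
  +F: nom +1.900 → Σnom=-4.880; wc +0.110/-0.140 → slack +1.255/-1.577; half-tol=0.125, Σhalf²=0.466000
  +G: nom +38.560 → Σnom=33.680; wc +0.310/-0.188 → slack +1.565/-1.765; half-tol=0.249, Σhalf²=0.528001
  +H: nom +45.900 → Σnom=79.580; wc +0.446/-0.470 → slack +2.011/-2.235; half-tol=0.458, Σhalf²=0.737765
Nominal = 79.580. Worst-case = [79.580 - 2.235, 79.580 + 2.011] = [77.345, 81.591]. RSS = √0.737765 = 0.859.

nominal=79.580 wc=[77.345,81.591] rss=0.859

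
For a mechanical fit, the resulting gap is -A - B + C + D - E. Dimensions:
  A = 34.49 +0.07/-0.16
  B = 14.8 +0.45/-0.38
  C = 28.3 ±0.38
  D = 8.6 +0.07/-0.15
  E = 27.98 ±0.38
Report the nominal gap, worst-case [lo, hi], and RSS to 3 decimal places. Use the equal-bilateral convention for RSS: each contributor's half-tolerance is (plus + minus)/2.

nominal=-40.370 wc=[-41.800,-39.000] rss=0.697

Stack each dimension's contribution:
  -A: nom -34.490 → Σnom=-34.490; wc +0.160/-0.070 → slack +0.160/-0.070; half-tol=0.115, Σhalf²=0.013225
  -B: nom -14.800 → Σnom=-49.290; wc +0.380/-0.450 → slack +0.540/-0.520; half-tol=0.415, Σhalf²=0.185450
  +C: nom +28.300 → Σnom=-20.990; wc +0.380/-0.380 → slack +0.920/-0.900; half-tol=0.380, Σhalf²=0.329850
  +D: nom +8.600 → Σnom=-12.390; wc +0.070/-0.150 → slack +0.990/-1.050; half-tol=0.110, Σhalf²=0.341950
  -E: nom -27.980 → Σnom=-40.370; wc +0.380/-0.380 → slack +1.370/-1.430; half-tol=0.380, Σhalf²=0.486350
Nominal = -40.370. Worst-case = [-40.370 - 1.430, -40.370 + 1.370] = [-41.800, -39.000]. RSS = √0.486350 = 0.697.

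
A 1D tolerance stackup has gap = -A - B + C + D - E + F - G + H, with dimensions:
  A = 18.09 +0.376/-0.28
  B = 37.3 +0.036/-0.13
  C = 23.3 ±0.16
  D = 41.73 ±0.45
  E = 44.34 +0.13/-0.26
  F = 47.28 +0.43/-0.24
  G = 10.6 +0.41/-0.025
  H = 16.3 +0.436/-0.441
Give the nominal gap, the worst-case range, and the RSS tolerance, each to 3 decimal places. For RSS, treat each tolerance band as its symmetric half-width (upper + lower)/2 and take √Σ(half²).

Stack each dimension's contribution:
  -A: nom -18.090 → Σnom=-18.090; wc +0.280/-0.376 → slack +0.280/-0.376; half-tol=0.328, Σhalf²=0.107584
  -B: nom -37.300 → Σnom=-55.390; wc +0.130/-0.036 → slack +0.410/-0.412; half-tol=0.083, Σhalf²=0.114473
  +C: nom +23.300 → Σnom=-32.090; wc +0.160/-0.160 → slack +0.570/-0.572; half-tol=0.160, Σhalf²=0.140073
  +D: nom +41.730 → Σnom=9.640; wc +0.450/-0.450 → slack +1.020/-1.022; half-tol=0.450, Σhalf²=0.342573
  -E: nom -44.340 → Σnom=-34.700; wc +0.260/-0.130 → slack +1.280/-1.152; half-tol=0.195, Σhalf²=0.380598
  +F: nom +47.280 → Σnom=12.580; wc +0.430/-0.240 → slack +1.710/-1.392; half-tol=0.335, Σhalf²=0.492823
  -G: nom -10.600 → Σnom=1.980; wc +0.025/-0.410 → slack +1.735/-1.802; half-tol=0.217, Σhalf²=0.540129
  +H: nom +16.300 → Σnom=18.280; wc +0.436/-0.441 → slack +2.171/-2.243; half-tol=0.439, Σhalf²=0.732411
Nominal = 18.280. Worst-case = [18.280 - 2.243, 18.280 + 2.171] = [16.037, 20.451]. RSS = √0.732411 = 0.856.

nominal=18.280 wc=[16.037,20.451] rss=0.856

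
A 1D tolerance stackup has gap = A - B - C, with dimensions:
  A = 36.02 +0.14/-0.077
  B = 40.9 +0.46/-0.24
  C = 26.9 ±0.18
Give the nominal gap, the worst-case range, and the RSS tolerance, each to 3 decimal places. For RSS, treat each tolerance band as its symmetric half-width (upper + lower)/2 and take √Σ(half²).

Stack each dimension's contribution:
  +A: nom +36.020 → Σnom=36.020; wc +0.140/-0.077 → slack +0.140/-0.077; half-tol=0.109, Σhalf²=0.011772
  -B: nom -40.900 → Σnom=-4.880; wc +0.240/-0.460 → slack +0.380/-0.537; half-tol=0.350, Σhalf²=0.134272
  -C: nom -26.900 → Σnom=-31.780; wc +0.180/-0.180 → slack +0.560/-0.717; half-tol=0.180, Σhalf²=0.166672
Nominal = -31.780. Worst-case = [-31.780 - 0.717, -31.780 + 0.560] = [-32.497, -31.220]. RSS = √0.166672 = 0.408.

nominal=-31.780 wc=[-32.497,-31.220] rss=0.408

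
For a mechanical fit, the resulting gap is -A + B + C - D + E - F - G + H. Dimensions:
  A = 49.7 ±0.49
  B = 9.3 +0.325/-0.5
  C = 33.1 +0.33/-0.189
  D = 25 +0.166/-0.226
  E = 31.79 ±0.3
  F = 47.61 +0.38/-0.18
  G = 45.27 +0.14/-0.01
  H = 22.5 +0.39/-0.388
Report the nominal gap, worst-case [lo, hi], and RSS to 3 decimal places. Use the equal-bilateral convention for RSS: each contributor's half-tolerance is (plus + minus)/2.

Stack each dimension's contribution:
  -A: nom -49.700 → Σnom=-49.700; wc +0.490/-0.490 → slack +0.490/-0.490; half-tol=0.490, Σhalf²=0.240100
  +B: nom +9.300 → Σnom=-40.400; wc +0.325/-0.500 → slack +0.815/-0.990; half-tol=0.412, Σhalf²=0.410256
  +C: nom +33.100 → Σnom=-7.300; wc +0.330/-0.189 → slack +1.145/-1.179; half-tol=0.260, Σhalf²=0.477596
  -D: nom -25.000 → Σnom=-32.300; wc +0.226/-0.166 → slack +1.371/-1.345; half-tol=0.196, Σhalf²=0.516012
  +E: nom +31.790 → Σnom=-0.510; wc +0.300/-0.300 → slack +1.671/-1.645; half-tol=0.300, Σhalf²=0.606012
  -F: nom -47.610 → Σnom=-48.120; wc +0.180/-0.380 → slack +1.851/-2.025; half-tol=0.280, Σhalf²=0.684412
  -G: nom -45.270 → Σnom=-93.390; wc +0.010/-0.140 → slack +1.861/-2.165; half-tol=0.075, Σhalf²=0.690037
  +H: nom +22.500 → Σnom=-70.890; wc +0.390/-0.388 → slack +2.251/-2.553; half-tol=0.389, Σhalf²=0.841359
Nominal = -70.890. Worst-case = [-70.890 - 2.553, -70.890 + 2.251] = [-73.443, -68.639]. RSS = √0.841359 = 0.917.

nominal=-70.890 wc=[-73.443,-68.639] rss=0.917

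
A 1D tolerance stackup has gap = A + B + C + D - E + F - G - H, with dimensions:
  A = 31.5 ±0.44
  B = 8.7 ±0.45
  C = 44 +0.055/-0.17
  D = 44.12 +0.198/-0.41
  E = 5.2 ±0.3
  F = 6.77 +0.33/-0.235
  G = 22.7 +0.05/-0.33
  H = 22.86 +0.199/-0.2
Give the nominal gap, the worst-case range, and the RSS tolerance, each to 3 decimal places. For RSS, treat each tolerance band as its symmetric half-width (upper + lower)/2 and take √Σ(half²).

nominal=84.330 wc=[82.076,86.633] rss=0.864

Stack each dimension's contribution:
  +A: nom +31.500 → Σnom=31.500; wc +0.440/-0.440 → slack +0.440/-0.440; half-tol=0.440, Σhalf²=0.193600
  +B: nom +8.700 → Σnom=40.200; wc +0.450/-0.450 → slack +0.890/-0.890; half-tol=0.450, Σhalf²=0.396100
  +C: nom +44.000 → Σnom=84.200; wc +0.055/-0.170 → slack +0.945/-1.060; half-tol=0.113, Σhalf²=0.408756
  +D: nom +44.120 → Σnom=128.320; wc +0.198/-0.410 → slack +1.143/-1.470; half-tol=0.304, Σhalf²=0.501172
  -E: nom -5.200 → Σnom=123.120; wc +0.300/-0.300 → slack +1.443/-1.770; half-tol=0.300, Σhalf²=0.591172
  +F: nom +6.770 → Σnom=129.890; wc +0.330/-0.235 → slack +1.773/-2.005; half-tol=0.282, Σhalf²=0.670978
  -G: nom -22.700 → Σnom=107.190; wc +0.330/-0.050 → slack +2.103/-2.055; half-tol=0.190, Σhalf²=0.707078
  -H: nom -22.860 → Σnom=84.330; wc +0.200/-0.199 → slack +2.303/-2.254; half-tol=0.200, Σhalf²=0.746879
Nominal = 84.330. Worst-case = [84.330 - 2.254, 84.330 + 2.303] = [82.076, 86.633]. RSS = √0.746879 = 0.864.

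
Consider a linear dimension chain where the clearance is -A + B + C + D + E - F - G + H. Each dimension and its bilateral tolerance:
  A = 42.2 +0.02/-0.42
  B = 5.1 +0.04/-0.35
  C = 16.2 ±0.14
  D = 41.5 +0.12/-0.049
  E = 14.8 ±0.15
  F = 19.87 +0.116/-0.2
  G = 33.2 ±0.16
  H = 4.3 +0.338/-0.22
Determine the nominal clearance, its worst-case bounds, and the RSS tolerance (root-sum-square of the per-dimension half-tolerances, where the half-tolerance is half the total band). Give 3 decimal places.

Stack each dimension's contribution:
  -A: nom -42.200 → Σnom=-42.200; wc +0.420/-0.020 → slack +0.420/-0.020; half-tol=0.220, Σhalf²=0.048400
  +B: nom +5.100 → Σnom=-37.100; wc +0.040/-0.350 → slack +0.460/-0.370; half-tol=0.195, Σhalf²=0.086425
  +C: nom +16.200 → Σnom=-20.900; wc +0.140/-0.140 → slack +0.600/-0.510; half-tol=0.140, Σhalf²=0.106025
  +D: nom +41.500 → Σnom=20.600; wc +0.120/-0.049 → slack +0.720/-0.559; half-tol=0.084, Σhalf²=0.113165
  +E: nom +14.800 → Σnom=35.400; wc +0.150/-0.150 → slack +0.870/-0.709; half-tol=0.150, Σhalf²=0.135665
  -F: nom -19.870 → Σnom=15.530; wc +0.200/-0.116 → slack +1.070/-0.825; half-tol=0.158, Σhalf²=0.160629
  -G: nom -33.200 → Σnom=-17.670; wc +0.160/-0.160 → slack +1.230/-0.985; half-tol=0.160, Σhalf²=0.186229
  +H: nom +4.300 → Σnom=-13.370; wc +0.338/-0.220 → slack +1.568/-1.205; half-tol=0.279, Σhalf²=0.264070
Nominal = -13.370. Worst-case = [-13.370 - 1.205, -13.370 + 1.568] = [-14.575, -11.802]. RSS = √0.264070 = 0.514.

nominal=-13.370 wc=[-14.575,-11.802] rss=0.514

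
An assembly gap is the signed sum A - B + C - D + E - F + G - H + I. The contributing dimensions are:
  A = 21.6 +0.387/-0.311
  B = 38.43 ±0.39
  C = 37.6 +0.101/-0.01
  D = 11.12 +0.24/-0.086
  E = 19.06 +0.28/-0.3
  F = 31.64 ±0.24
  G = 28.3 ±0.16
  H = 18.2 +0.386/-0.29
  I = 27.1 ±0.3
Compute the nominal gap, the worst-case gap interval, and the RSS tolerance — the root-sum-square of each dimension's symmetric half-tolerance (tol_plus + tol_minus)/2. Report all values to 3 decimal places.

Stack each dimension's contribution:
  +A: nom +21.600 → Σnom=21.600; wc +0.387/-0.311 → slack +0.387/-0.311; half-tol=0.349, Σhalf²=0.121801
  -B: nom -38.430 → Σnom=-16.830; wc +0.390/-0.390 → slack +0.777/-0.701; half-tol=0.390, Σhalf²=0.273901
  +C: nom +37.600 → Σnom=20.770; wc +0.101/-0.010 → slack +0.878/-0.711; half-tol=0.056, Σhalf²=0.276981
  -D: nom -11.120 → Σnom=9.650; wc +0.086/-0.240 → slack +0.964/-0.951; half-tol=0.163, Σhalf²=0.303550
  +E: nom +19.060 → Σnom=28.710; wc +0.280/-0.300 → slack +1.244/-1.251; half-tol=0.290, Σhalf²=0.387650
  -F: nom -31.640 → Σnom=-2.930; wc +0.240/-0.240 → slack +1.484/-1.491; half-tol=0.240, Σhalf²=0.445250
  +G: nom +28.300 → Σnom=25.370; wc +0.160/-0.160 → slack +1.644/-1.651; half-tol=0.160, Σhalf²=0.470850
  -H: nom -18.200 → Σnom=7.170; wc +0.290/-0.386 → slack +1.934/-2.037; half-tol=0.338, Σhalf²=0.585094
  +I: nom +27.100 → Σnom=34.270; wc +0.300/-0.300 → slack +2.234/-2.337; half-tol=0.300, Σhalf²=0.675094
Nominal = 34.270. Worst-case = [34.270 - 2.337, 34.270 + 2.234] = [31.933, 36.504]. RSS = √0.675094 = 0.822.

nominal=34.270 wc=[31.933,36.504] rss=0.822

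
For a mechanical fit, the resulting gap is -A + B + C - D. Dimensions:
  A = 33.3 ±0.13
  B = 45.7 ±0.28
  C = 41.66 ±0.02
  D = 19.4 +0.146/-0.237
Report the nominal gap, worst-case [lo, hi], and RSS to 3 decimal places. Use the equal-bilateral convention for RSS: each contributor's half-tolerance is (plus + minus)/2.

nominal=34.660 wc=[34.084,35.327] rss=0.364

Stack each dimension's contribution:
  -A: nom -33.300 → Σnom=-33.300; wc +0.130/-0.130 → slack +0.130/-0.130; half-tol=0.130, Σhalf²=0.016900
  +B: nom +45.700 → Σnom=12.400; wc +0.280/-0.280 → slack +0.410/-0.410; half-tol=0.280, Σhalf²=0.095300
  +C: nom +41.660 → Σnom=54.060; wc +0.020/-0.020 → slack +0.430/-0.430; half-tol=0.020, Σhalf²=0.095700
  -D: nom -19.400 → Σnom=34.660; wc +0.237/-0.146 → slack +0.667/-0.576; half-tol=0.192, Σhalf²=0.132372
Nominal = 34.660. Worst-case = [34.660 - 0.576, 34.660 + 0.667] = [34.084, 35.327]. RSS = √0.132372 = 0.364.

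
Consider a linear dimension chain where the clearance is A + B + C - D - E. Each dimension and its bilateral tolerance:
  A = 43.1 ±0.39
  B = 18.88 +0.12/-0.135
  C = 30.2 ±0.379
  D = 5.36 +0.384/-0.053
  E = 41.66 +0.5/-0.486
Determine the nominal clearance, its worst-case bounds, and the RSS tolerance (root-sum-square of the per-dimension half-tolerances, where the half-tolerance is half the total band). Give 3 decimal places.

nominal=45.160 wc=[43.372,46.588] rss=0.776

Stack each dimension's contribution:
  +A: nom +43.100 → Σnom=43.100; wc +0.390/-0.390 → slack +0.390/-0.390; half-tol=0.390, Σhalf²=0.152100
  +B: nom +18.880 → Σnom=61.980; wc +0.120/-0.135 → slack +0.510/-0.525; half-tol=0.128, Σhalf²=0.168356
  +C: nom +30.200 → Σnom=92.180; wc +0.379/-0.379 → slack +0.889/-0.904; half-tol=0.379, Σhalf²=0.311997
  -D: nom -5.360 → Σnom=86.820; wc +0.053/-0.384 → slack +0.942/-1.288; half-tol=0.218, Σhalf²=0.359739
  -E: nom -41.660 → Σnom=45.160; wc +0.486/-0.500 → slack +1.428/-1.788; half-tol=0.493, Σhalf²=0.602788
Nominal = 45.160. Worst-case = [45.160 - 1.788, 45.160 + 1.428] = [43.372, 46.588]. RSS = √0.602788 = 0.776.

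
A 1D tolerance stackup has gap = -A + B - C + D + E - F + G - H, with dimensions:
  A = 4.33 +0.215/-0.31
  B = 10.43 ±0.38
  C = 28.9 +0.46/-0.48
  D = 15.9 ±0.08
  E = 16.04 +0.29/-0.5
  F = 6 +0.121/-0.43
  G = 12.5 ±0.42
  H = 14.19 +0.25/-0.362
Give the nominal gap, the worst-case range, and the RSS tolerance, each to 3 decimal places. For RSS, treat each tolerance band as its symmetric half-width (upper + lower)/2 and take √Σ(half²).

Stack each dimension's contribution:
  -A: nom -4.330 → Σnom=-4.330; wc +0.310/-0.215 → slack +0.310/-0.215; half-tol=0.263, Σhalf²=0.068906
  +B: nom +10.430 → Σnom=6.100; wc +0.380/-0.380 → slack +0.690/-0.595; half-tol=0.380, Σhalf²=0.213306
  -C: nom -28.900 → Σnom=-22.800; wc +0.480/-0.460 → slack +1.170/-1.055; half-tol=0.470, Σhalf²=0.434206
  +D: nom +15.900 → Σnom=-6.900; wc +0.080/-0.080 → slack +1.250/-1.135; half-tol=0.080, Σhalf²=0.440606
  +E: nom +16.040 → Σnom=9.140; wc +0.290/-0.500 → slack +1.540/-1.635; half-tol=0.395, Σhalf²=0.596631
  -F: nom -6.000 → Σnom=3.140; wc +0.430/-0.121 → slack +1.970/-1.756; half-tol=0.275, Σhalf²=0.672532
  +G: nom +12.500 → Σnom=15.640; wc +0.420/-0.420 → slack +2.390/-2.176; half-tol=0.420, Σhalf²=0.848932
  -H: nom -14.190 → Σnom=1.450; wc +0.362/-0.250 → slack +2.752/-2.426; half-tol=0.306, Σhalf²=0.942568
Nominal = 1.450. Worst-case = [1.450 - 2.426, 1.450 + 2.752] = [-0.976, 4.202]. RSS = √0.942568 = 0.971.

nominal=1.450 wc=[-0.976,4.202] rss=0.971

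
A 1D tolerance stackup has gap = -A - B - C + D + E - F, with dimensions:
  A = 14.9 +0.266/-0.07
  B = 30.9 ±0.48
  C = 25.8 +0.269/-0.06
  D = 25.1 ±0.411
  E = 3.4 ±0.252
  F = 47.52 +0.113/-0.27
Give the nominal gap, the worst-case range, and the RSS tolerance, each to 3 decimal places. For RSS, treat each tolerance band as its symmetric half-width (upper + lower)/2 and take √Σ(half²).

Stack each dimension's contribution:
  -A: nom -14.900 → Σnom=-14.900; wc +0.070/-0.266 → slack +0.070/-0.266; half-tol=0.168, Σhalf²=0.028224
  -B: nom -30.900 → Σnom=-45.800; wc +0.480/-0.480 → slack +0.550/-0.746; half-tol=0.480, Σhalf²=0.258624
  -C: nom -25.800 → Σnom=-71.600; wc +0.060/-0.269 → slack +0.610/-1.015; half-tol=0.165, Σhalf²=0.285684
  +D: nom +25.100 → Σnom=-46.500; wc +0.411/-0.411 → slack +1.021/-1.426; half-tol=0.411, Σhalf²=0.454605
  +E: nom +3.400 → Σnom=-43.100; wc +0.252/-0.252 → slack +1.273/-1.678; half-tol=0.252, Σhalf²=0.518109
  -F: nom -47.520 → Σnom=-90.620; wc +0.270/-0.113 → slack +1.543/-1.791; half-tol=0.192, Σhalf²=0.554781
Nominal = -90.620. Worst-case = [-90.620 - 1.791, -90.620 + 1.543] = [-92.411, -89.077]. RSS = √0.554781 = 0.745.

nominal=-90.620 wc=[-92.411,-89.077] rss=0.745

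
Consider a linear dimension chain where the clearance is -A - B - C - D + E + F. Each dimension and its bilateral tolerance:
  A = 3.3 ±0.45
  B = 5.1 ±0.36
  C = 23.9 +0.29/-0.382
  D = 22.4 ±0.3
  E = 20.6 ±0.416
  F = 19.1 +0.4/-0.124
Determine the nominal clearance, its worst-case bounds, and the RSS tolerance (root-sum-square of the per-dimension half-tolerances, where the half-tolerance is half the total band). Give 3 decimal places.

Stack each dimension's contribution:
  -A: nom -3.300 → Σnom=-3.300; wc +0.450/-0.450 → slack +0.450/-0.450; half-tol=0.450, Σhalf²=0.202500
  -B: nom -5.100 → Σnom=-8.400; wc +0.360/-0.360 → slack +0.810/-0.810; half-tol=0.360, Σhalf²=0.332100
  -C: nom -23.900 → Σnom=-32.300; wc +0.382/-0.290 → slack +1.192/-1.100; half-tol=0.336, Σhalf²=0.444996
  -D: nom -22.400 → Σnom=-54.700; wc +0.300/-0.300 → slack +1.492/-1.400; half-tol=0.300, Σhalf²=0.534996
  +E: nom +20.600 → Σnom=-34.100; wc +0.416/-0.416 → slack +1.908/-1.816; half-tol=0.416, Σhalf²=0.708052
  +F: nom +19.100 → Σnom=-15.000; wc +0.400/-0.124 → slack +2.308/-1.940; half-tol=0.262, Σhalf²=0.776696
Nominal = -15.000. Worst-case = [-15.000 - 1.940, -15.000 + 2.308] = [-16.940, -12.692]. RSS = √0.776696 = 0.881.

nominal=-15.000 wc=[-16.940,-12.692] rss=0.881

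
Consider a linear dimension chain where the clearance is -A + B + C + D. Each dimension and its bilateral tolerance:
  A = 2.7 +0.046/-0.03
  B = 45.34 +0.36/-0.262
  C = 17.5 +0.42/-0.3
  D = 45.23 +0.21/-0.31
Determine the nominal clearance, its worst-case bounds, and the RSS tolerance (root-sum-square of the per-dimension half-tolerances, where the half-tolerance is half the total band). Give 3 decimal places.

nominal=105.370 wc=[104.452,106.390] rss=0.543

Stack each dimension's contribution:
  -A: nom -2.700 → Σnom=-2.700; wc +0.030/-0.046 → slack +0.030/-0.046; half-tol=0.038, Σhalf²=0.001444
  +B: nom +45.340 → Σnom=42.640; wc +0.360/-0.262 → slack +0.390/-0.308; half-tol=0.311, Σhalf²=0.098165
  +C: nom +17.500 → Σnom=60.140; wc +0.420/-0.300 → slack +0.810/-0.608; half-tol=0.360, Σhalf²=0.227765
  +D: nom +45.230 → Σnom=105.370; wc +0.210/-0.310 → slack +1.020/-0.918; half-tol=0.260, Σhalf²=0.295365
Nominal = 105.370. Worst-case = [105.370 - 0.918, 105.370 + 1.020] = [104.452, 106.390]. RSS = √0.295365 = 0.543.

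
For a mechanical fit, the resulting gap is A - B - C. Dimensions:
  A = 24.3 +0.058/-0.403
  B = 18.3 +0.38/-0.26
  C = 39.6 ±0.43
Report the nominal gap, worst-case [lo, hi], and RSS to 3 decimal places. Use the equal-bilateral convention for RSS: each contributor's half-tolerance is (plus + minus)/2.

nominal=-33.600 wc=[-34.813,-32.852] rss=0.583

Stack each dimension's contribution:
  +A: nom +24.300 → Σnom=24.300; wc +0.058/-0.403 → slack +0.058/-0.403; half-tol=0.231, Σhalf²=0.053130
  -B: nom -18.300 → Σnom=6.000; wc +0.260/-0.380 → slack +0.318/-0.783; half-tol=0.320, Σhalf²=0.155530
  -C: nom -39.600 → Σnom=-33.600; wc +0.430/-0.430 → slack +0.748/-1.213; half-tol=0.430, Σhalf²=0.340430
Nominal = -33.600. Worst-case = [-33.600 - 1.213, -33.600 + 0.748] = [-34.813, -32.852]. RSS = √0.340430 = 0.583.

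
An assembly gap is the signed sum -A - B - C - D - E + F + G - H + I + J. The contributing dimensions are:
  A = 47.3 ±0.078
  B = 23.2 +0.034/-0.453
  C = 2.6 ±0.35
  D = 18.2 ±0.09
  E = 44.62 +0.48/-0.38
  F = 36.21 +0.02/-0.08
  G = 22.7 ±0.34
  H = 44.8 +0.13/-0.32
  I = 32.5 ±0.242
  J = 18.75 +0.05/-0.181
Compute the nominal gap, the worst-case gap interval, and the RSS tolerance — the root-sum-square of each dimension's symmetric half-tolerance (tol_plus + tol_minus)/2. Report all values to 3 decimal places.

Stack each dimension's contribution:
  -A: nom -47.300 → Σnom=-47.300; wc +0.078/-0.078 → slack +0.078/-0.078; half-tol=0.078, Σhalf²=0.006084
  -B: nom -23.200 → Σnom=-70.500; wc +0.453/-0.034 → slack +0.531/-0.112; half-tol=0.243, Σhalf²=0.065376
  -C: nom -2.600 → Σnom=-73.100; wc +0.350/-0.350 → slack +0.881/-0.462; half-tol=0.350, Σhalf²=0.187876
  -D: nom -18.200 → Σnom=-91.300; wc +0.090/-0.090 → slack +0.971/-0.552; half-tol=0.090, Σhalf²=0.195976
  -E: nom -44.620 → Σnom=-135.920; wc +0.380/-0.480 → slack +1.351/-1.032; half-tol=0.430, Σhalf²=0.380876
  +F: nom +36.210 → Σnom=-99.710; wc +0.020/-0.080 → slack +1.371/-1.112; half-tol=0.050, Σhalf²=0.383376
  +G: nom +22.700 → Σnom=-77.010; wc +0.340/-0.340 → slack +1.711/-1.452; half-tol=0.340, Σhalf²=0.498976
  -H: nom -44.800 → Σnom=-121.810; wc +0.320/-0.130 → slack +2.031/-1.582; half-tol=0.225, Σhalf²=0.549601
  +I: nom +32.500 → Σnom=-89.310; wc +0.242/-0.242 → slack +2.273/-1.824; half-tol=0.242, Σhalf²=0.608165
  +J: nom +18.750 → Σnom=-70.560; wc +0.050/-0.181 → slack +2.323/-2.005; half-tol=0.115, Σhalf²=0.621505
Nominal = -70.560. Worst-case = [-70.560 - 2.005, -70.560 + 2.323] = [-72.565, -68.237]. RSS = √0.621505 = 0.788.

nominal=-70.560 wc=[-72.565,-68.237] rss=0.788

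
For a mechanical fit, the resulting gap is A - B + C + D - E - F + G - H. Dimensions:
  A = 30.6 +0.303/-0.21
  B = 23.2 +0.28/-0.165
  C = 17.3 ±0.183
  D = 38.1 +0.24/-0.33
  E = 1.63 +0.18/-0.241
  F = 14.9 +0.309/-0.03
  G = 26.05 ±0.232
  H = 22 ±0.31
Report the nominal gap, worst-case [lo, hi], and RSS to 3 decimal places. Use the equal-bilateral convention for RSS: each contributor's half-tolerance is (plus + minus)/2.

Stack each dimension's contribution:
  +A: nom +30.600 → Σnom=30.600; wc +0.303/-0.210 → slack +0.303/-0.210; half-tol=0.257, Σhalf²=0.065792
  -B: nom -23.200 → Σnom=7.400; wc +0.165/-0.280 → slack +0.468/-0.490; half-tol=0.223, Σhalf²=0.115299
  +C: nom +17.300 → Σnom=24.700; wc +0.183/-0.183 → slack +0.651/-0.673; half-tol=0.183, Σhalf²=0.148788
  +D: nom +38.100 → Σnom=62.800; wc +0.240/-0.330 → slack +0.891/-1.003; half-tol=0.285, Σhalf²=0.230013
  -E: nom -1.630 → Σnom=61.170; wc +0.241/-0.180 → slack +1.132/-1.183; half-tol=0.210, Σhalf²=0.274323
  -F: nom -14.900 → Σnom=46.270; wc +0.030/-0.309 → slack +1.162/-1.492; half-tol=0.169, Σhalf²=0.303053
  +G: nom +26.050 → Σnom=72.320; wc +0.232/-0.232 → slack +1.394/-1.724; half-tol=0.232, Σhalf²=0.356877
  -H: nom -22.000 → Σnom=50.320; wc +0.310/-0.310 → slack +1.704/-2.034; half-tol=0.310, Σhalf²=0.452977
Nominal = 50.320. Worst-case = [50.320 - 2.034, 50.320 + 1.704] = [48.286, 52.024]. RSS = √0.452977 = 0.673.

nominal=50.320 wc=[48.286,52.024] rss=0.673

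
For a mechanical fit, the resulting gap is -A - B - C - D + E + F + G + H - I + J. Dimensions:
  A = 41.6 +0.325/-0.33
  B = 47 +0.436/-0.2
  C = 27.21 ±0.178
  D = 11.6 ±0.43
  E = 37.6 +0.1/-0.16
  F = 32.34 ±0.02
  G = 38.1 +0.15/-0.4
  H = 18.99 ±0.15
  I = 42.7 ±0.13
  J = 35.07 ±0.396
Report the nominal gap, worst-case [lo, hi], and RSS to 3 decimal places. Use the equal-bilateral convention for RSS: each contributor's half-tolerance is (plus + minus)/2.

Stack each dimension's contribution:
  -A: nom -41.600 → Σnom=-41.600; wc +0.330/-0.325 → slack +0.330/-0.325; half-tol=0.328, Σhalf²=0.107256
  -B: nom -47.000 → Σnom=-88.600; wc +0.200/-0.436 → slack +0.530/-0.761; half-tol=0.318, Σhalf²=0.208380
  -C: nom -27.210 → Σnom=-115.810; wc +0.178/-0.178 → slack +0.708/-0.939; half-tol=0.178, Σhalf²=0.240064
  -D: nom -11.600 → Σnom=-127.410; wc +0.430/-0.430 → slack +1.138/-1.369; half-tol=0.430, Σhalf²=0.424964
  +E: nom +37.600 → Σnom=-89.810; wc +0.100/-0.160 → slack +1.238/-1.529; half-tol=0.130, Σhalf²=0.441864
  +F: nom +32.340 → Σnom=-57.470; wc +0.020/-0.020 → slack +1.258/-1.549; half-tol=0.020, Σhalf²=0.442264
  +G: nom +38.100 → Σnom=-19.370; wc +0.150/-0.400 → slack +1.408/-1.949; half-tol=0.275, Σhalf²=0.517889
  +H: nom +18.990 → Σnom=-0.380; wc +0.150/-0.150 → slack +1.558/-2.099; half-tol=0.150, Σhalf²=0.540389
  -I: nom -42.700 → Σnom=-43.080; wc +0.130/-0.130 → slack +1.688/-2.229; half-tol=0.130, Σhalf²=0.557289
  +J: nom +35.070 → Σnom=-8.010; wc +0.396/-0.396 → slack +2.084/-2.625; half-tol=0.396, Σhalf²=0.714105
Nominal = -8.010. Worst-case = [-8.010 - 2.625, -8.010 + 2.084] = [-10.635, -5.926]. RSS = √0.714105 = 0.845.

nominal=-8.010 wc=[-10.635,-5.926] rss=0.845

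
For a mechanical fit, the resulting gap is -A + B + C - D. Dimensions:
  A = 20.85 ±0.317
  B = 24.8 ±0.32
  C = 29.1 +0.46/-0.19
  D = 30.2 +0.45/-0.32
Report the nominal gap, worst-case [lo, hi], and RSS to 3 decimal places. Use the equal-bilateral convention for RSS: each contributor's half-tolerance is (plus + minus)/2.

nominal=2.850 wc=[1.573,4.267] rss=0.676

Stack each dimension's contribution:
  -A: nom -20.850 → Σnom=-20.850; wc +0.317/-0.317 → slack +0.317/-0.317; half-tol=0.317, Σhalf²=0.100489
  +B: nom +24.800 → Σnom=3.950; wc +0.320/-0.320 → slack +0.637/-0.637; half-tol=0.320, Σhalf²=0.202889
  +C: nom +29.100 → Σnom=33.050; wc +0.460/-0.190 → slack +1.097/-0.827; half-tol=0.325, Σhalf²=0.308514
  -D: nom -30.200 → Σnom=2.850; wc +0.320/-0.450 → slack +1.417/-1.277; half-tol=0.385, Σhalf²=0.456739
Nominal = 2.850. Worst-case = [2.850 - 1.277, 2.850 + 1.417] = [1.573, 4.267]. RSS = √0.456739 = 0.676.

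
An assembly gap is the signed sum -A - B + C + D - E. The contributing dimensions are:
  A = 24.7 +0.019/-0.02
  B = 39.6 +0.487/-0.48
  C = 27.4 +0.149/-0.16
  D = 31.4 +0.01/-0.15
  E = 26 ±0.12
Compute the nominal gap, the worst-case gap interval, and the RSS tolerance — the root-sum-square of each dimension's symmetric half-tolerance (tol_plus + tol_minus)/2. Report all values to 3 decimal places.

nominal=-31.500 wc=[-32.436,-30.721] rss=0.528

Stack each dimension's contribution:
  -A: nom -24.700 → Σnom=-24.700; wc +0.020/-0.019 → slack +0.020/-0.019; half-tol=0.019, Σhalf²=0.000380
  -B: nom -39.600 → Σnom=-64.300; wc +0.480/-0.487 → slack +0.500/-0.506; half-tol=0.483, Σhalf²=0.234152
  +C: nom +27.400 → Σnom=-36.900; wc +0.149/-0.160 → slack +0.649/-0.666; half-tol=0.154, Σhalf²=0.258023
  +D: nom +31.400 → Σnom=-5.500; wc +0.010/-0.150 → slack +0.659/-0.816; half-tol=0.080, Σhalf²=0.264423
  -E: nom -26.000 → Σnom=-31.500; wc +0.120/-0.120 → slack +0.779/-0.936; half-tol=0.120, Σhalf²=0.278823
Nominal = -31.500. Worst-case = [-31.500 - 0.936, -31.500 + 0.779] = [-32.436, -30.721]. RSS = √0.278823 = 0.528.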